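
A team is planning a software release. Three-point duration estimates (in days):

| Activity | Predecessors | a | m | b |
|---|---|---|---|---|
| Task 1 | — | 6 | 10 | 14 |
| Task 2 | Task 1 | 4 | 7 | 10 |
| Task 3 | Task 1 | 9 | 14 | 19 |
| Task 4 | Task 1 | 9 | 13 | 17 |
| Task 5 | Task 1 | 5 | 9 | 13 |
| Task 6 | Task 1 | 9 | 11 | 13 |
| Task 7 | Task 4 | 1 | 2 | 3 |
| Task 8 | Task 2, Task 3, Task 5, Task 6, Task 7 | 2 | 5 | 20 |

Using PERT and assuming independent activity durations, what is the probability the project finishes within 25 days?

te_Task 1 = (6 + 4·10 + 14)/6 = 60/6 = 10; σ²_Task 1 = ((14−6)/6)² = 1.778
te_Task 2 = (4 + 4·7 + 10)/6 = 42/6 = 7; σ²_Task 2 = ((10−4)/6)² = 1.000
te_Task 3 = (9 + 4·14 + 19)/6 = 84/6 = 14; σ²_Task 3 = ((19−9)/6)² = 2.778
te_Task 4 = (9 + 4·13 + 17)/6 = 78/6 = 13; σ²_Task 4 = ((17−9)/6)² = 1.778
te_Task 5 = (5 + 4·9 + 13)/6 = 54/6 = 9; σ²_Task 5 = ((13−5)/6)² = 1.778
te_Task 6 = (9 + 4·11 + 13)/6 = 66/6 = 11; σ²_Task 6 = ((13−9)/6)² = 0.444
te_Task 7 = (1 + 4·2 + 3)/6 = 12/6 = 2; σ²_Task 7 = ((3−1)/6)² = 0.111
te_Task 8 = (2 + 4·5 + 20)/6 = 42/6 = 7; σ²_Task 8 = ((20−2)/6)² = 9.000

Forward pass:
ES_Task 1 = 0; EF_Task 1 = 10
ES_Task 2 = 10; EF_Task 2 = 10+7 = 17
ES_Task 3 = 10; EF_Task 3 = 10+14 = 24
ES_Task 4 = 10; EF_Task 4 = 10+13 = 23
ES_Task 5 = 10; EF_Task 5 = 10+9 = 19
ES_Task 6 = 10; EF_Task 6 = 10+11 = 21
ES_Task 7 = 23; EF_Task 7 = 23+2 = 25
ES_Task 8 = max(EF_Task 2=17, EF_Task 3=24, EF_Task 5=19, EF_Task 6=21, EF_Task 7=25) = 25; EF_Task 8 = 25+7 = 32
Expected project duration μ = 32 days. Critical path: Task 1 → Task 4 → Task 7 → Task 8.

Variance along critical path = 1.778 + 1.778 + 0.111 + 9.000 = 12.667; σ = √12.667 = 3.559 days.
Z = (25 − 32) / 3.559 = -1.967
P(T ≤ 25) = Φ(-1.967) ≈ 0.025

0.025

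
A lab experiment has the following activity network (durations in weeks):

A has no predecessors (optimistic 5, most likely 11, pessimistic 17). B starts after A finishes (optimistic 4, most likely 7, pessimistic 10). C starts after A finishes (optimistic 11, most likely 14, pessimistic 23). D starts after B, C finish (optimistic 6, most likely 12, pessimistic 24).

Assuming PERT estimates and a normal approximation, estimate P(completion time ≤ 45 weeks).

0.927

te_A = (5 + 4·11 + 17)/6 = 66/6 = 11; σ²_A = ((17−5)/6)² = 4.000
te_B = (4 + 4·7 + 10)/6 = 42/6 = 7; σ²_B = ((10−4)/6)² = 1.000
te_C = (11 + 4·14 + 23)/6 = 90/6 = 15; σ²_C = ((23−11)/6)² = 4.000
te_D = (6 + 4·12 + 24)/6 = 78/6 = 13; σ²_D = ((24−6)/6)² = 9.000

Forward pass:
ES_A = 0; EF_A = 11
ES_B = 11; EF_B = 11+7 = 18
ES_C = 11; EF_C = 11+15 = 26
ES_D = max(EF_B=18, EF_C=26) = 26; EF_D = 26+13 = 39
Expected project duration μ = 39 weeks. Critical path: A → C → D.

Variance along critical path = 4.000 + 4.000 + 9.000 = 17.000; σ = √17.000 = 4.123 weeks.
Z = (45 − 39) / 4.123 = 1.455
P(T ≤ 45) = Φ(1.455) ≈ 0.927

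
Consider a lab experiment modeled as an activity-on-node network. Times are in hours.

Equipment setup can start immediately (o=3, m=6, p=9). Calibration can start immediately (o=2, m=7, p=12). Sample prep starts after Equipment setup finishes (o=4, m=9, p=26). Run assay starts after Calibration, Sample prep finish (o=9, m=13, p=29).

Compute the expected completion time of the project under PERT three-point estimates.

te_Equipment setup = (3 + 4·6 + 9)/6 = 36/6 = 6
te_Calibration = (2 + 4·7 + 12)/6 = 42/6 = 7
te_Sample prep = (4 + 4·9 + 26)/6 = 66/6 = 11
te_Run assay = (9 + 4·13 + 29)/6 = 90/6 = 15

Forward pass:
ES_Equipment setup = 0; EF_Equipment setup = 6
ES_Calibration = 0; EF_Calibration = 7
ES_Sample prep = 6; EF_Sample prep = 6+11 = 17
ES_Run assay = max(EF_Calibration=7, EF_Sample prep=17) = 17; EF_Run assay = 17+15 = 32
Expected project duration μ = 32 hours. Critical path: Equipment setup → Sample prep → Run assay.

32 hours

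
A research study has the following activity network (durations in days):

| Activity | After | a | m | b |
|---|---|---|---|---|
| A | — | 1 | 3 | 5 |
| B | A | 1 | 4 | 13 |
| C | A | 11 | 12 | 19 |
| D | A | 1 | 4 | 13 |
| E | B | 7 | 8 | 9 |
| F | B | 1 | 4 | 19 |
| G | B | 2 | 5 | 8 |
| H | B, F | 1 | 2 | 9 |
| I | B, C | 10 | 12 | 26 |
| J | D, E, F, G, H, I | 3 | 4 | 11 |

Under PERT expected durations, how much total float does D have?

te_A = (1 + 4·3 + 5)/6 = 18/6 = 3
te_B = (1 + 4·4 + 13)/6 = 30/6 = 5
te_C = (11 + 4·12 + 19)/6 = 78/6 = 13
te_D = (1 + 4·4 + 13)/6 = 30/6 = 5
te_E = (7 + 4·8 + 9)/6 = 48/6 = 8
te_F = (1 + 4·4 + 19)/6 = 36/6 = 6
te_G = (2 + 4·5 + 8)/6 = 30/6 = 5
te_H = (1 + 4·2 + 9)/6 = 18/6 = 3
te_I = (10 + 4·12 + 26)/6 = 84/6 = 14
te_J = (3 + 4·4 + 11)/6 = 30/6 = 5

Forward pass:
ES_A = 0; EF_A = 3
ES_B = 3; EF_B = 3+5 = 8
ES_C = 3; EF_C = 3+13 = 16
ES_D = 3; EF_D = 3+5 = 8
ES_E = 8; EF_E = 8+8 = 16
ES_F = 8; EF_F = 8+6 = 14
ES_G = 8; EF_G = 8+5 = 13
ES_H = max(EF_B=8, EF_F=14) = 14; EF_H = 14+3 = 17
ES_I = max(EF_B=8, EF_C=16) = 16; EF_I = 16+14 = 30
ES_J = max(EF_D=8, EF_E=16, EF_F=14, EF_G=13, EF_H=17, EF_I=30) = 30; EF_J = 30+5 = 35
Expected project duration μ = 35 days. Critical path: A → C → I → J.

Backward pass:
LF_J = 35; LS_J = 35−5 = 30
LF_I = LS_J = 30; LS_I = 30−14 = 16
LF_H = LS_J = 30; LS_H = 30−3 = 27
LF_G = LS_J = 30; LS_G = 30−5 = 25
LF_F = min(LS_H=27, LS_J=30) = 27; LS_F = 27−6 = 21
LF_E = LS_J = 30; LS_E = 30−8 = 22
LF_D = LS_J = 30; LS_D = 30−5 = 25
LF_C = LS_I = 16; LS_C = 16−13 = 3
LF_B = min(LS_E=22, LS_F=21, LS_G=25, LS_H=27, LS_I=16) = 16; LS_B = 16−5 = 11
LF_A = min(LS_B=11, LS_C=3, LS_D=25) = 3; LS_A = 3−3 = 0
Slack_D = LS_D − ES_D = 25 − 3 = 22

22 days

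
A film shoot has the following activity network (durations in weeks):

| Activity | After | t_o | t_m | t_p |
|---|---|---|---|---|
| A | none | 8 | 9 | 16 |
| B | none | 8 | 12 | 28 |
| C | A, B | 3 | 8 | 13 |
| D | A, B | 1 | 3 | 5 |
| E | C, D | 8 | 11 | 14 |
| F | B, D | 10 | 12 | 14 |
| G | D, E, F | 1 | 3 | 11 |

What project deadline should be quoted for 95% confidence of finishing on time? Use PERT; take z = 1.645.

te_A = (8 + 4·9 + 16)/6 = 60/6 = 10; σ²_A = ((16−8)/6)² = 1.778
te_B = (8 + 4·12 + 28)/6 = 84/6 = 14; σ²_B = ((28−8)/6)² = 11.111
te_C = (3 + 4·8 + 13)/6 = 48/6 = 8; σ²_C = ((13−3)/6)² = 2.778
te_D = (1 + 4·3 + 5)/6 = 18/6 = 3; σ²_D = ((5−1)/6)² = 0.444
te_E = (8 + 4·11 + 14)/6 = 66/6 = 11; σ²_E = ((14−8)/6)² = 1.000
te_F = (10 + 4·12 + 14)/6 = 72/6 = 12; σ²_F = ((14−10)/6)² = 0.444
te_G = (1 + 4·3 + 11)/6 = 24/6 = 4; σ²_G = ((11−1)/6)² = 2.778

Forward pass:
ES_A = 0; EF_A = 10
ES_B = 0; EF_B = 14
ES_C = max(EF_A=10, EF_B=14) = 14; EF_C = 14+8 = 22
ES_D = max(EF_A=10, EF_B=14) = 14; EF_D = 14+3 = 17
ES_E = max(EF_C=22, EF_D=17) = 22; EF_E = 22+11 = 33
ES_F = max(EF_B=14, EF_D=17) = 17; EF_F = 17+12 = 29
ES_G = max(EF_D=17, EF_E=33, EF_F=29) = 33; EF_G = 33+4 = 37
Expected project duration μ = 37 weeks. Critical path: B → C → E → G.

Variance along critical path = 11.111 + 2.778 + 1.000 + 2.778 = 17.667; σ = 4.203 weeks.
D = μ + z·σ = 37 + 1.645·4.203 = 43.9 weeks

43.9 weeks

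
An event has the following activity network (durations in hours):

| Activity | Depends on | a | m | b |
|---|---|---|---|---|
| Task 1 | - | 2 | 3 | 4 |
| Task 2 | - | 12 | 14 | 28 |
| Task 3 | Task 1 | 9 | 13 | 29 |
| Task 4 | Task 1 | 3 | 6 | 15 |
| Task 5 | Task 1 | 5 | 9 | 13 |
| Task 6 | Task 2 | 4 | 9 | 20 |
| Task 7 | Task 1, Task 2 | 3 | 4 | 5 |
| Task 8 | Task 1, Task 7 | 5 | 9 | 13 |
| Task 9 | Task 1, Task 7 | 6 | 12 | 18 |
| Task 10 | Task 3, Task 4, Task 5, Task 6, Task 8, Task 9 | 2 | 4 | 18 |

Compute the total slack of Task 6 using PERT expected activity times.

te_Task 1 = (2 + 4·3 + 4)/6 = 18/6 = 3
te_Task 2 = (12 + 4·14 + 28)/6 = 96/6 = 16
te_Task 3 = (9 + 4·13 + 29)/6 = 90/6 = 15
te_Task 4 = (3 + 4·6 + 15)/6 = 42/6 = 7
te_Task 5 = (5 + 4·9 + 13)/6 = 54/6 = 9
te_Task 6 = (4 + 4·9 + 20)/6 = 60/6 = 10
te_Task 7 = (3 + 4·4 + 5)/6 = 24/6 = 4
te_Task 8 = (5 + 4·9 + 13)/6 = 54/6 = 9
te_Task 9 = (6 + 4·12 + 18)/6 = 72/6 = 12
te_Task 10 = (2 + 4·4 + 18)/6 = 36/6 = 6

Forward pass:
ES_Task 1 = 0; EF_Task 1 = 3
ES_Task 2 = 0; EF_Task 2 = 16
ES_Task 3 = 3; EF_Task 3 = 3+15 = 18
ES_Task 4 = 3; EF_Task 4 = 3+7 = 10
ES_Task 5 = 3; EF_Task 5 = 3+9 = 12
ES_Task 6 = 16; EF_Task 6 = 16+10 = 26
ES_Task 7 = max(EF_Task 1=3, EF_Task 2=16) = 16; EF_Task 7 = 16+4 = 20
ES_Task 8 = max(EF_Task 1=3, EF_Task 7=20) = 20; EF_Task 8 = 20+9 = 29
ES_Task 9 = max(EF_Task 1=3, EF_Task 7=20) = 20; EF_Task 9 = 20+12 = 32
ES_Task 10 = max(EF_Task 3=18, EF_Task 4=10, EF_Task 5=12, EF_Task 6=26, EF_Task 8=29, EF_Task 9=32) = 32; EF_Task 10 = 32+6 = 38
Expected project duration μ = 38 hours. Critical path: Task 2 → Task 7 → Task 9 → Task 10.

Backward pass:
LF_Task 10 = 38; LS_Task 10 = 38−6 = 32
LF_Task 9 = LS_Task 10 = 32; LS_Task 9 = 32−12 = 20
LF_Task 8 = LS_Task 10 = 32; LS_Task 8 = 32−9 = 23
LF_Task 7 = min(LS_Task 8=23, LS_Task 9=20) = 20; LS_Task 7 = 20−4 = 16
LF_Task 6 = LS_Task 10 = 32; LS_Task 6 = 32−10 = 22
LF_Task 5 = LS_Task 10 = 32; LS_Task 5 = 32−9 = 23
LF_Task 4 = LS_Task 10 = 32; LS_Task 4 = 32−7 = 25
LF_Task 3 = LS_Task 10 = 32; LS_Task 3 = 32−15 = 17
LF_Task 2 = min(LS_Task 6=22, LS_Task 7=16) = 16; LS_Task 2 = 16−16 = 0
LF_Task 1 = min(LS_Task 3=17, LS_Task 4=25, LS_Task 5=23, LS_Task 7=16, LS_Task 8=23, LS_Task 9=20) = 16; LS_Task 1 = 16−3 = 13
Slack_Task 6 = LS_Task 6 − ES_Task 6 = 22 − 16 = 6

6 hours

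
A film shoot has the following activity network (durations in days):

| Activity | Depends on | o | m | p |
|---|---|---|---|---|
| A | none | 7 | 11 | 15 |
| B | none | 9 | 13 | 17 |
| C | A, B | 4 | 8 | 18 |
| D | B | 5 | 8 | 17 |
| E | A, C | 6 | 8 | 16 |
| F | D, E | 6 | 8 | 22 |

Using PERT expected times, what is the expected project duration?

te_A = (7 + 4·11 + 15)/6 = 66/6 = 11
te_B = (9 + 4·13 + 17)/6 = 78/6 = 13
te_C = (4 + 4·8 + 18)/6 = 54/6 = 9
te_D = (5 + 4·8 + 17)/6 = 54/6 = 9
te_E = (6 + 4·8 + 16)/6 = 54/6 = 9
te_F = (6 + 4·8 + 22)/6 = 60/6 = 10

Forward pass:
ES_A = 0; EF_A = 11
ES_B = 0; EF_B = 13
ES_C = max(EF_A=11, EF_B=13) = 13; EF_C = 13+9 = 22
ES_D = 13; EF_D = 13+9 = 22
ES_E = max(EF_A=11, EF_C=22) = 22; EF_E = 22+9 = 31
ES_F = max(EF_D=22, EF_E=31) = 31; EF_F = 31+10 = 41
Expected project duration μ = 41 days. Critical path: B → C → E → F.

41 days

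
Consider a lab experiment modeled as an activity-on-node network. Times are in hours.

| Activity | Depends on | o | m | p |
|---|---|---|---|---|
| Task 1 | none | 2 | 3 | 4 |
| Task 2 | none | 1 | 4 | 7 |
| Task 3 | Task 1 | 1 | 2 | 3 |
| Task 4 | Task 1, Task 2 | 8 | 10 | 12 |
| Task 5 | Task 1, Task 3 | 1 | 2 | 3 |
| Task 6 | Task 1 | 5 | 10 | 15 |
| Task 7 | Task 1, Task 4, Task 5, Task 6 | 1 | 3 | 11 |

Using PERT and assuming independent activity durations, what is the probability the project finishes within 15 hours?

te_Task 1 = (2 + 4·3 + 4)/6 = 18/6 = 3; σ²_Task 1 = ((4−2)/6)² = 0.111
te_Task 2 = (1 + 4·4 + 7)/6 = 24/6 = 4; σ²_Task 2 = ((7−1)/6)² = 1.000
te_Task 3 = (1 + 4·2 + 3)/6 = 12/6 = 2; σ²_Task 3 = ((3−1)/6)² = 0.111
te_Task 4 = (8 + 4·10 + 12)/6 = 60/6 = 10; σ²_Task 4 = ((12−8)/6)² = 0.444
te_Task 5 = (1 + 4·2 + 3)/6 = 12/6 = 2; σ²_Task 5 = ((3−1)/6)² = 0.111
te_Task 6 = (5 + 4·10 + 15)/6 = 60/6 = 10; σ²_Task 6 = ((15−5)/6)² = 2.778
te_Task 7 = (1 + 4·3 + 11)/6 = 24/6 = 4; σ²_Task 7 = ((11−1)/6)² = 2.778

Forward pass:
ES_Task 1 = 0; EF_Task 1 = 3
ES_Task 2 = 0; EF_Task 2 = 4
ES_Task 3 = 3; EF_Task 3 = 3+2 = 5
ES_Task 4 = max(EF_Task 1=3, EF_Task 2=4) = 4; EF_Task 4 = 4+10 = 14
ES_Task 5 = max(EF_Task 1=3, EF_Task 3=5) = 5; EF_Task 5 = 5+2 = 7
ES_Task 6 = 3; EF_Task 6 = 3+10 = 13
ES_Task 7 = max(EF_Task 1=3, EF_Task 4=14, EF_Task 5=7, EF_Task 6=13) = 14; EF_Task 7 = 14+4 = 18
Expected project duration μ = 18 hours. Critical path: Task 2 → Task 4 → Task 7.

Variance along critical path = 1.000 + 0.444 + 2.778 = 4.222; σ = √4.222 = 2.055 hours.
Z = (15 − 18) / 2.055 = -1.460
P(T ≤ 15) = Φ(-1.460) ≈ 0.072

0.072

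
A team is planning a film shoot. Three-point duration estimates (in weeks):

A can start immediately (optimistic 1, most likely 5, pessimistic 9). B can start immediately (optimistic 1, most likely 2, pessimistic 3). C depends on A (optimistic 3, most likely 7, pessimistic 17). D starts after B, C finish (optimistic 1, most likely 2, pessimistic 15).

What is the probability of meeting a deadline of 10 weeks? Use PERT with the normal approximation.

0.025

te_A = (1 + 4·5 + 9)/6 = 30/6 = 5; σ²_A = ((9−1)/6)² = 1.778
te_B = (1 + 4·2 + 3)/6 = 12/6 = 2; σ²_B = ((3−1)/6)² = 0.111
te_C = (3 + 4·7 + 17)/6 = 48/6 = 8; σ²_C = ((17−3)/6)² = 5.444
te_D = (1 + 4·2 + 15)/6 = 24/6 = 4; σ²_D = ((15−1)/6)² = 5.444

Forward pass:
ES_A = 0; EF_A = 5
ES_B = 0; EF_B = 2
ES_C = 5; EF_C = 5+8 = 13
ES_D = max(EF_B=2, EF_C=13) = 13; EF_D = 13+4 = 17
Expected project duration μ = 17 weeks. Critical path: A → C → D.

Variance along critical path = 1.778 + 5.444 + 5.444 = 12.667; σ = √12.667 = 3.559 weeks.
Z = (10 − 17) / 3.559 = -1.967
P(T ≤ 10) = Φ(-1.967) ≈ 0.025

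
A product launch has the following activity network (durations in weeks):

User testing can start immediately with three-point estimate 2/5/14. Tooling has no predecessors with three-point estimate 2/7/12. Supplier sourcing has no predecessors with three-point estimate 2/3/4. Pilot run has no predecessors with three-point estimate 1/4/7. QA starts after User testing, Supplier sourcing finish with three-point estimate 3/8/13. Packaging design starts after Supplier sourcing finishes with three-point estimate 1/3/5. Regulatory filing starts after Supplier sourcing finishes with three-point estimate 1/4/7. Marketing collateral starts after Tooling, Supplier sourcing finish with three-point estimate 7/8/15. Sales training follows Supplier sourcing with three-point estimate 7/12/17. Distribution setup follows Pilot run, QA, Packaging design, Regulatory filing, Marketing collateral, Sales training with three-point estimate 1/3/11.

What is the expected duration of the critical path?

te_User testing = (2 + 4·5 + 14)/6 = 36/6 = 6
te_Tooling = (2 + 4·7 + 12)/6 = 42/6 = 7
te_Supplier sourcing = (2 + 4·3 + 4)/6 = 18/6 = 3
te_Pilot run = (1 + 4·4 + 7)/6 = 24/6 = 4
te_QA = (3 + 4·8 + 13)/6 = 48/6 = 8
te_Packaging design = (1 + 4·3 + 5)/6 = 18/6 = 3
te_Regulatory filing = (1 + 4·4 + 7)/6 = 24/6 = 4
te_Marketing collateral = (7 + 4·8 + 15)/6 = 54/6 = 9
te_Sales training = (7 + 4·12 + 17)/6 = 72/6 = 12
te_Distribution setup = (1 + 4·3 + 11)/6 = 24/6 = 4

Forward pass:
ES_User testing = 0; EF_User testing = 6
ES_Tooling = 0; EF_Tooling = 7
ES_Supplier sourcing = 0; EF_Supplier sourcing = 3
ES_Pilot run = 0; EF_Pilot run = 4
ES_QA = max(EF_User testing=6, EF_Supplier sourcing=3) = 6; EF_QA = 6+8 = 14
ES_Packaging design = 3; EF_Packaging design = 3+3 = 6
ES_Regulatory filing = 3; EF_Regulatory filing = 3+4 = 7
ES_Marketing collateral = max(EF_Tooling=7, EF_Supplier sourcing=3) = 7; EF_Marketing collateral = 7+9 = 16
ES_Sales training = 3; EF_Sales training = 3+12 = 15
ES_Distribution setup = max(EF_Pilot run=4, EF_QA=14, EF_Packaging design=6, EF_Regulatory filing=7, EF_Marketing collateral=16, EF_Sales training=15) = 16; EF_Distribution setup = 16+4 = 20
Expected project duration μ = 20 weeks. Critical path: Tooling → Marketing collateral → Distribution setup.

20 weeks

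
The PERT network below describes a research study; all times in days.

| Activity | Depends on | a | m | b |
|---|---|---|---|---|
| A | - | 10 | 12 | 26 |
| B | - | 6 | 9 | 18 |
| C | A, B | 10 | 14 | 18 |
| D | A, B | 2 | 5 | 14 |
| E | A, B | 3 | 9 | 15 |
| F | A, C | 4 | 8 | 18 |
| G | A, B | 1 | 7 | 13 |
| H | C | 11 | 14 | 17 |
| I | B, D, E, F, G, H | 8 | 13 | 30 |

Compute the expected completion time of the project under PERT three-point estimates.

57 days

te_A = (10 + 4·12 + 26)/6 = 84/6 = 14
te_B = (6 + 4·9 + 18)/6 = 60/6 = 10
te_C = (10 + 4·14 + 18)/6 = 84/6 = 14
te_D = (2 + 4·5 + 14)/6 = 36/6 = 6
te_E = (3 + 4·9 + 15)/6 = 54/6 = 9
te_F = (4 + 4·8 + 18)/6 = 54/6 = 9
te_G = (1 + 4·7 + 13)/6 = 42/6 = 7
te_H = (11 + 4·14 + 17)/6 = 84/6 = 14
te_I = (8 + 4·13 + 30)/6 = 90/6 = 15

Forward pass:
ES_A = 0; EF_A = 14
ES_B = 0; EF_B = 10
ES_C = max(EF_A=14, EF_B=10) = 14; EF_C = 14+14 = 28
ES_D = max(EF_A=14, EF_B=10) = 14; EF_D = 14+6 = 20
ES_E = max(EF_A=14, EF_B=10) = 14; EF_E = 14+9 = 23
ES_F = max(EF_A=14, EF_C=28) = 28; EF_F = 28+9 = 37
ES_G = max(EF_A=14, EF_B=10) = 14; EF_G = 14+7 = 21
ES_H = 28; EF_H = 28+14 = 42
ES_I = max(EF_B=10, EF_D=20, EF_E=23, EF_F=37, EF_G=21, EF_H=42) = 42; EF_I = 42+15 = 57
Expected project duration μ = 57 days. Critical path: A → C → H → I.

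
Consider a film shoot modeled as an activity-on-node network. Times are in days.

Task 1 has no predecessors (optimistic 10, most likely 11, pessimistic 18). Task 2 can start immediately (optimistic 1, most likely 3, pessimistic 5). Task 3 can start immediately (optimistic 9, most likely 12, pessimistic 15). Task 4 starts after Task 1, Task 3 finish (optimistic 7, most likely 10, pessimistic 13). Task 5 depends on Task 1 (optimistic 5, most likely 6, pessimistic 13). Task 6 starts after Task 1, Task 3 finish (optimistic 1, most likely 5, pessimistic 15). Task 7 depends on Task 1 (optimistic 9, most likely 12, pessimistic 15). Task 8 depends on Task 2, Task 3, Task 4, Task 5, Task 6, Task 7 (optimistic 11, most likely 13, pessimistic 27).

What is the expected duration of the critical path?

te_Task 1 = (10 + 4·11 + 18)/6 = 72/6 = 12
te_Task 2 = (1 + 4·3 + 5)/6 = 18/6 = 3
te_Task 3 = (9 + 4·12 + 15)/6 = 72/6 = 12
te_Task 4 = (7 + 4·10 + 13)/6 = 60/6 = 10
te_Task 5 = (5 + 4·6 + 13)/6 = 42/6 = 7
te_Task 6 = (1 + 4·5 + 15)/6 = 36/6 = 6
te_Task 7 = (9 + 4·12 + 15)/6 = 72/6 = 12
te_Task 8 = (11 + 4·13 + 27)/6 = 90/6 = 15

Forward pass:
ES_Task 1 = 0; EF_Task 1 = 12
ES_Task 2 = 0; EF_Task 2 = 3
ES_Task 3 = 0; EF_Task 3 = 12
ES_Task 4 = max(EF_Task 1=12, EF_Task 3=12) = 12; EF_Task 4 = 12+10 = 22
ES_Task 5 = 12; EF_Task 5 = 12+7 = 19
ES_Task 6 = max(EF_Task 1=12, EF_Task 3=12) = 12; EF_Task 6 = 12+6 = 18
ES_Task 7 = 12; EF_Task 7 = 12+12 = 24
ES_Task 8 = max(EF_Task 2=3, EF_Task 3=12, EF_Task 4=22, EF_Task 5=19, EF_Task 6=18, EF_Task 7=24) = 24; EF_Task 8 = 24+15 = 39
Expected project duration μ = 39 days. Critical path: Task 1 → Task 7 → Task 8.

39 days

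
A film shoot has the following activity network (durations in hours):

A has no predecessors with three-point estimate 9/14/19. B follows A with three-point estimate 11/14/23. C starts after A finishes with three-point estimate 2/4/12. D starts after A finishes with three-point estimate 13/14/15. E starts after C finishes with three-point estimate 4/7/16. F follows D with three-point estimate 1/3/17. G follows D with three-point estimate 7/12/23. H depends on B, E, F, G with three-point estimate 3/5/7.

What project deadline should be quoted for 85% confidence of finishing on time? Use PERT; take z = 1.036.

te_A = (9 + 4·14 + 19)/6 = 84/6 = 14; σ²_A = ((19−9)/6)² = 2.778
te_B = (11 + 4·14 + 23)/6 = 90/6 = 15; σ²_B = ((23−11)/6)² = 4.000
te_C = (2 + 4·4 + 12)/6 = 30/6 = 5; σ²_C = ((12−2)/6)² = 2.778
te_D = (13 + 4·14 + 15)/6 = 84/6 = 14; σ²_D = ((15−13)/6)² = 0.111
te_E = (4 + 4·7 + 16)/6 = 48/6 = 8; σ²_E = ((16−4)/6)² = 4.000
te_F = (1 + 4·3 + 17)/6 = 30/6 = 5; σ²_F = ((17−1)/6)² = 7.111
te_G = (7 + 4·12 + 23)/6 = 78/6 = 13; σ²_G = ((23−7)/6)² = 7.111
te_H = (3 + 4·5 + 7)/6 = 30/6 = 5; σ²_H = ((7−3)/6)² = 0.444

Forward pass:
ES_A = 0; EF_A = 14
ES_B = 14; EF_B = 14+15 = 29
ES_C = 14; EF_C = 14+5 = 19
ES_D = 14; EF_D = 14+14 = 28
ES_E = 19; EF_E = 19+8 = 27
ES_F = 28; EF_F = 28+5 = 33
ES_G = 28; EF_G = 28+13 = 41
ES_H = max(EF_B=29, EF_E=27, EF_F=33, EF_G=41) = 41; EF_H = 41+5 = 46
Expected project duration μ = 46 hours. Critical path: A → D → G → H.

Variance along critical path = 2.778 + 0.111 + 7.111 + 0.444 = 10.444; σ = 3.232 hours.
D = μ + z·σ = 46 + 1.036·3.232 = 49.3 hours

49.3 hours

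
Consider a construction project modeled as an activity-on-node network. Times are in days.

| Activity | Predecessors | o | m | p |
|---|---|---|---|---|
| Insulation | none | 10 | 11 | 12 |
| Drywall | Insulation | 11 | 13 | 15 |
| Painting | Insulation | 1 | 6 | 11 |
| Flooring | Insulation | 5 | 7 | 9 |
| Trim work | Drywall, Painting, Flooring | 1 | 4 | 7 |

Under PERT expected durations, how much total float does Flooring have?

6 days

te_Insulation = (10 + 4·11 + 12)/6 = 66/6 = 11
te_Drywall = (11 + 4·13 + 15)/6 = 78/6 = 13
te_Painting = (1 + 4·6 + 11)/6 = 36/6 = 6
te_Flooring = (5 + 4·7 + 9)/6 = 42/6 = 7
te_Trim work = (1 + 4·4 + 7)/6 = 24/6 = 4

Forward pass:
ES_Insulation = 0; EF_Insulation = 11
ES_Drywall = 11; EF_Drywall = 11+13 = 24
ES_Painting = 11; EF_Painting = 11+6 = 17
ES_Flooring = 11; EF_Flooring = 11+7 = 18
ES_Trim work = max(EF_Drywall=24, EF_Painting=17, EF_Flooring=18) = 24; EF_Trim work = 24+4 = 28
Expected project duration μ = 28 days. Critical path: Insulation → Drywall → Trim work.

Backward pass:
LF_Trim work = 28; LS_Trim work = 28−4 = 24
LF_Flooring = LS_Trim work = 24; LS_Flooring = 24−7 = 17
LF_Painting = LS_Trim work = 24; LS_Painting = 24−6 = 18
LF_Drywall = LS_Trim work = 24; LS_Drywall = 24−13 = 11
LF_Insulation = min(LS_Drywall=11, LS_Painting=18, LS_Flooring=17) = 11; LS_Insulation = 11−11 = 0
Slack_Flooring = LS_Flooring − ES_Flooring = 17 − 11 = 6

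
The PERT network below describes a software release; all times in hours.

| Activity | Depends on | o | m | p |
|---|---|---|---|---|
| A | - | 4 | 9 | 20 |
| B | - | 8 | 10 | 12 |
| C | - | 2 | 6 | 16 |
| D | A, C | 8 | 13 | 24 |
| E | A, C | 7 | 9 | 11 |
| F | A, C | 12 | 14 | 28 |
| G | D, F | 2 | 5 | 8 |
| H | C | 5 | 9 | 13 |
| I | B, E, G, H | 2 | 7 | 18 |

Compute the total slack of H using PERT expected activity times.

15 hours

te_A = (4 + 4·9 + 20)/6 = 60/6 = 10
te_B = (8 + 4·10 + 12)/6 = 60/6 = 10
te_C = (2 + 4·6 + 16)/6 = 42/6 = 7
te_D = (8 + 4·13 + 24)/6 = 84/6 = 14
te_E = (7 + 4·9 + 11)/6 = 54/6 = 9
te_F = (12 + 4·14 + 28)/6 = 96/6 = 16
te_G = (2 + 4·5 + 8)/6 = 30/6 = 5
te_H = (5 + 4·9 + 13)/6 = 54/6 = 9
te_I = (2 + 4·7 + 18)/6 = 48/6 = 8

Forward pass:
ES_A = 0; EF_A = 10
ES_B = 0; EF_B = 10
ES_C = 0; EF_C = 7
ES_D = max(EF_A=10, EF_C=7) = 10; EF_D = 10+14 = 24
ES_E = max(EF_A=10, EF_C=7) = 10; EF_E = 10+9 = 19
ES_F = max(EF_A=10, EF_C=7) = 10; EF_F = 10+16 = 26
ES_G = max(EF_D=24, EF_F=26) = 26; EF_G = 26+5 = 31
ES_H = 7; EF_H = 7+9 = 16
ES_I = max(EF_B=10, EF_E=19, EF_G=31, EF_H=16) = 31; EF_I = 31+8 = 39
Expected project duration μ = 39 hours. Critical path: A → F → G → I.

Backward pass:
LF_I = 39; LS_I = 39−8 = 31
LF_H = LS_I = 31; LS_H = 31−9 = 22
LF_G = LS_I = 31; LS_G = 31−5 = 26
LF_F = LS_G = 26; LS_F = 26−16 = 10
LF_E = LS_I = 31; LS_E = 31−9 = 22
LF_D = LS_G = 26; LS_D = 26−14 = 12
LF_C = min(LS_D=12, LS_E=22, LS_F=10, LS_H=22) = 10; LS_C = 10−7 = 3
LF_B = LS_I = 31; LS_B = 31−10 = 21
LF_A = min(LS_D=12, LS_E=22, LS_F=10) = 10; LS_A = 10−10 = 0
Slack_H = LS_H − ES_H = 22 − 7 = 15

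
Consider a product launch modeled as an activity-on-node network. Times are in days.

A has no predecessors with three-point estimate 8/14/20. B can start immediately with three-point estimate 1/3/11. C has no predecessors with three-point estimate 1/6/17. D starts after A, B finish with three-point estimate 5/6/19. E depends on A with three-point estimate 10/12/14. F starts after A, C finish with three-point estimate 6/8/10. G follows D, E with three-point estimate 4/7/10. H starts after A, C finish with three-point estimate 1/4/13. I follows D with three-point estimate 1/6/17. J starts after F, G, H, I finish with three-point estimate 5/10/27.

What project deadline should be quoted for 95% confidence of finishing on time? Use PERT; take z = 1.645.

52.1 days

te_A = (8 + 4·14 + 20)/6 = 84/6 = 14; σ²_A = ((20−8)/6)² = 4.000
te_B = (1 + 4·3 + 11)/6 = 24/6 = 4; σ²_B = ((11−1)/6)² = 2.778
te_C = (1 + 4·6 + 17)/6 = 42/6 = 7; σ²_C = ((17−1)/6)² = 7.111
te_D = (5 + 4·6 + 19)/6 = 48/6 = 8; σ²_D = ((19−5)/6)² = 5.444
te_E = (10 + 4·12 + 14)/6 = 72/6 = 12; σ²_E = ((14−10)/6)² = 0.444
te_F = (6 + 4·8 + 10)/6 = 48/6 = 8; σ²_F = ((10−6)/6)² = 0.444
te_G = (4 + 4·7 + 10)/6 = 42/6 = 7; σ²_G = ((10−4)/6)² = 1.000
te_H = (1 + 4·4 + 13)/6 = 30/6 = 5; σ²_H = ((13−1)/6)² = 4.000
te_I = (1 + 4·6 + 17)/6 = 42/6 = 7; σ²_I = ((17−1)/6)² = 7.111
te_J = (5 + 4·10 + 27)/6 = 72/6 = 12; σ²_J = ((27−5)/6)² = 13.444

Forward pass:
ES_A = 0; EF_A = 14
ES_B = 0; EF_B = 4
ES_C = 0; EF_C = 7
ES_D = max(EF_A=14, EF_B=4) = 14; EF_D = 14+8 = 22
ES_E = 14; EF_E = 14+12 = 26
ES_F = max(EF_A=14, EF_C=7) = 14; EF_F = 14+8 = 22
ES_G = max(EF_D=22, EF_E=26) = 26; EF_G = 26+7 = 33
ES_H = max(EF_A=14, EF_C=7) = 14; EF_H = 14+5 = 19
ES_I = 22; EF_I = 22+7 = 29
ES_J = max(EF_F=22, EF_G=33, EF_H=19, EF_I=29) = 33; EF_J = 33+12 = 45
Expected project duration μ = 45 days. Critical path: A → E → G → J.

Variance along critical path = 4.000 + 0.444 + 1.000 + 13.444 = 18.889; σ = 4.346 days.
D = μ + z·σ = 45 + 1.645·4.346 = 52.1 days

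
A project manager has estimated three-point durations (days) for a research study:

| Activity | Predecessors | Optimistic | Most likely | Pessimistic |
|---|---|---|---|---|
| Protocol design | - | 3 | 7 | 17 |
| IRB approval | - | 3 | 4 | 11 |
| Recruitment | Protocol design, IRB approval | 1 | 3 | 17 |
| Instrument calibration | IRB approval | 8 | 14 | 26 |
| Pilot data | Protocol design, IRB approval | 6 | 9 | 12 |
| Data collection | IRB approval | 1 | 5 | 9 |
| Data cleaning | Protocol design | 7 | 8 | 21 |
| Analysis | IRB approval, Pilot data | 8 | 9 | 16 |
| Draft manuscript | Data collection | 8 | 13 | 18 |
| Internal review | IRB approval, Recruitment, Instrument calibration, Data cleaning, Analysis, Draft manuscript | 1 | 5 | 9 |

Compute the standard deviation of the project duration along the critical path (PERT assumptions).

3.16 days

te_Protocol design = (3 + 4·7 + 17)/6 = 48/6 = 8; σ²_Protocol design = ((17−3)/6)² = 5.444
te_IRB approval = (3 + 4·4 + 11)/6 = 30/6 = 5; σ²_IRB approval = ((11−3)/6)² = 1.778
te_Recruitment = (1 + 4·3 + 17)/6 = 30/6 = 5; σ²_Recruitment = ((17−1)/6)² = 7.111
te_Instrument calibration = (8 + 4·14 + 26)/6 = 90/6 = 15; σ²_Instrument calibration = ((26−8)/6)² = 9.000
te_Pilot data = (6 + 4·9 + 12)/6 = 54/6 = 9; σ²_Pilot data = ((12−6)/6)² = 1.000
te_Data collection = (1 + 4·5 + 9)/6 = 30/6 = 5; σ²_Data collection = ((9−1)/6)² = 1.778
te_Data cleaning = (7 + 4·8 + 21)/6 = 60/6 = 10; σ²_Data cleaning = ((21−7)/6)² = 5.444
te_Analysis = (8 + 4·9 + 16)/6 = 60/6 = 10; σ²_Analysis = ((16−8)/6)² = 1.778
te_Draft manuscript = (8 + 4·13 + 18)/6 = 78/6 = 13; σ²_Draft manuscript = ((18−8)/6)² = 2.778
te_Internal review = (1 + 4·5 + 9)/6 = 30/6 = 5; σ²_Internal review = ((9−1)/6)² = 1.778

Forward pass:
ES_Protocol design = 0; EF_Protocol design = 8
ES_IRB approval = 0; EF_IRB approval = 5
ES_Recruitment = max(EF_Protocol design=8, EF_IRB approval=5) = 8; EF_Recruitment = 8+5 = 13
ES_Instrument calibration = 5; EF_Instrument calibration = 5+15 = 20
ES_Pilot data = max(EF_Protocol design=8, EF_IRB approval=5) = 8; EF_Pilot data = 8+9 = 17
ES_Data collection = 5; EF_Data collection = 5+5 = 10
ES_Data cleaning = 8; EF_Data cleaning = 8+10 = 18
ES_Analysis = max(EF_IRB approval=5, EF_Pilot data=17) = 17; EF_Analysis = 17+10 = 27
ES_Draft manuscript = 10; EF_Draft manuscript = 10+13 = 23
ES_Internal review = max(EF_IRB approval=5, EF_Recruitment=13, EF_Instrument calibration=20, EF_Data cleaning=18, EF_Analysis=27, EF_Draft manuscript=23) = 27; EF_Internal review = 27+5 = 32
Expected project duration μ = 32 days. Critical path: Protocol design → Pilot data → Analysis → Internal review.

Variance along critical path = 5.444 + 1.000 + 1.778 + 1.778 = 10.000
σ = √10.000 = 3.162 days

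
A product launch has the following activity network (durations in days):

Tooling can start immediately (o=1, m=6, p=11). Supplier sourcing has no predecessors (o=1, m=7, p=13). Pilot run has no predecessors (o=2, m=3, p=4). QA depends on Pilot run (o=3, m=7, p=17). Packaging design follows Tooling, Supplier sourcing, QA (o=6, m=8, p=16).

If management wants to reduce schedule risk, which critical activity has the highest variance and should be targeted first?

QA

te_Tooling = (1 + 4·6 + 11)/6 = 36/6 = 6; σ²_Tooling = ((11−1)/6)² = 2.778
te_Supplier sourcing = (1 + 4·7 + 13)/6 = 42/6 = 7; σ²_Supplier sourcing = ((13−1)/6)² = 4.000
te_Pilot run = (2 + 4·3 + 4)/6 = 18/6 = 3; σ²_Pilot run = ((4−2)/6)² = 0.111
te_QA = (3 + 4·7 + 17)/6 = 48/6 = 8; σ²_QA = ((17−3)/6)² = 5.444
te_Packaging design = (6 + 4·8 + 16)/6 = 54/6 = 9; σ²_Packaging design = ((16−6)/6)² = 2.778

Forward pass:
ES_Tooling = 0; EF_Tooling = 6
ES_Supplier sourcing = 0; EF_Supplier sourcing = 7
ES_Pilot run = 0; EF_Pilot run = 3
ES_QA = 3; EF_QA = 3+8 = 11
ES_Packaging design = max(EF_Tooling=6, EF_Supplier sourcing=7, EF_QA=11) = 11; EF_Packaging design = 11+9 = 20
Expected project duration μ = 20 days. Critical path: Pilot run → QA → Packaging design.

Variances on critical path: σ²_Pilot run=0.111, σ²_QA=5.444, σ²_Packaging design=2.778.
Largest is σ²_QA = 5.444.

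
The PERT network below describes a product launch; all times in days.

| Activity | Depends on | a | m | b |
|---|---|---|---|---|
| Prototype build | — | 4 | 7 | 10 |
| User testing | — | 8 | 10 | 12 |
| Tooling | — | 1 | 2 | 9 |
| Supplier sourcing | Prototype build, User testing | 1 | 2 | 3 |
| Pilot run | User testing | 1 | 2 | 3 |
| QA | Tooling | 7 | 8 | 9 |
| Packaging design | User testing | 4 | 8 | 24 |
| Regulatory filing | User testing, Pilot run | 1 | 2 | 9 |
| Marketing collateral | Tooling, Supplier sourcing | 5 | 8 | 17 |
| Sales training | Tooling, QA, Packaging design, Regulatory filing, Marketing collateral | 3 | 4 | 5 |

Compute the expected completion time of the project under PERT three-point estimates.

te_Prototype build = (4 + 4·7 + 10)/6 = 42/6 = 7
te_User testing = (8 + 4·10 + 12)/6 = 60/6 = 10
te_Tooling = (1 + 4·2 + 9)/6 = 18/6 = 3
te_Supplier sourcing = (1 + 4·2 + 3)/6 = 12/6 = 2
te_Pilot run = (1 + 4·2 + 3)/6 = 12/6 = 2
te_QA = (7 + 4·8 + 9)/6 = 48/6 = 8
te_Packaging design = (4 + 4·8 + 24)/6 = 60/6 = 10
te_Regulatory filing = (1 + 4·2 + 9)/6 = 18/6 = 3
te_Marketing collateral = (5 + 4·8 + 17)/6 = 54/6 = 9
te_Sales training = (3 + 4·4 + 5)/6 = 24/6 = 4

Forward pass:
ES_Prototype build = 0; EF_Prototype build = 7
ES_User testing = 0; EF_User testing = 10
ES_Tooling = 0; EF_Tooling = 3
ES_Supplier sourcing = max(EF_Prototype build=7, EF_User testing=10) = 10; EF_Supplier sourcing = 10+2 = 12
ES_Pilot run = 10; EF_Pilot run = 10+2 = 12
ES_QA = 3; EF_QA = 3+8 = 11
ES_Packaging design = 10; EF_Packaging design = 10+10 = 20
ES_Regulatory filing = max(EF_User testing=10, EF_Pilot run=12) = 12; EF_Regulatory filing = 12+3 = 15
ES_Marketing collateral = max(EF_Tooling=3, EF_Supplier sourcing=12) = 12; EF_Marketing collateral = 12+9 = 21
ES_Sales training = max(EF_Tooling=3, EF_QA=11, EF_Packaging design=20, EF_Regulatory filing=15, EF_Marketing collateral=21) = 21; EF_Sales training = 21+4 = 25
Expected project duration μ = 25 days. Critical path: User testing → Supplier sourcing → Marketing collateral → Sales training.

25 days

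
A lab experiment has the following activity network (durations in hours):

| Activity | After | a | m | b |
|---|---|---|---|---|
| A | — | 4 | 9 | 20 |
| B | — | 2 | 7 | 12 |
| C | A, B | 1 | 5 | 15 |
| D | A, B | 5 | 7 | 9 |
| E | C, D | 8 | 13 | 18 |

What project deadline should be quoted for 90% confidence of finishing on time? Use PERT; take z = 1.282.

te_A = (4 + 4·9 + 20)/6 = 60/6 = 10; σ²_A = ((20−4)/6)² = 7.111
te_B = (2 + 4·7 + 12)/6 = 42/6 = 7; σ²_B = ((12−2)/6)² = 2.778
te_C = (1 + 4·5 + 15)/6 = 36/6 = 6; σ²_C = ((15−1)/6)² = 5.444
te_D = (5 + 4·7 + 9)/6 = 42/6 = 7; σ²_D = ((9−5)/6)² = 0.444
te_E = (8 + 4·13 + 18)/6 = 78/6 = 13; σ²_E = ((18−8)/6)² = 2.778

Forward pass:
ES_A = 0; EF_A = 10
ES_B = 0; EF_B = 7
ES_C = max(EF_A=10, EF_B=7) = 10; EF_C = 10+6 = 16
ES_D = max(EF_A=10, EF_B=7) = 10; EF_D = 10+7 = 17
ES_E = max(EF_C=16, EF_D=17) = 17; EF_E = 17+13 = 30
Expected project duration μ = 30 hours. Critical path: A → D → E.

Variance along critical path = 7.111 + 0.444 + 2.778 = 10.333; σ = 3.215 hours.
D = μ + z·σ = 30 + 1.282·3.215 = 34.1 hours

34.1 hours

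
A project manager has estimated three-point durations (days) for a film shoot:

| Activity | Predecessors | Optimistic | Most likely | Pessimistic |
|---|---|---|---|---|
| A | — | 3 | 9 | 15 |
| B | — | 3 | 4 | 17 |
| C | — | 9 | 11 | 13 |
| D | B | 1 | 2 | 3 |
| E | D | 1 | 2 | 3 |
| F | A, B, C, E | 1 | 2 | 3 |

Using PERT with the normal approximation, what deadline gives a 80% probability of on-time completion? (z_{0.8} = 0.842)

13.6 days

te_A = (3 + 4·9 + 15)/6 = 54/6 = 9; σ²_A = ((15−3)/6)² = 4.000
te_B = (3 + 4·4 + 17)/6 = 36/6 = 6; σ²_B = ((17−3)/6)² = 5.444
te_C = (9 + 4·11 + 13)/6 = 66/6 = 11; σ²_C = ((13−9)/6)² = 0.444
te_D = (1 + 4·2 + 3)/6 = 12/6 = 2; σ²_D = ((3−1)/6)² = 0.111
te_E = (1 + 4·2 + 3)/6 = 12/6 = 2; σ²_E = ((3−1)/6)² = 0.111
te_F = (1 + 4·2 + 3)/6 = 12/6 = 2; σ²_F = ((3−1)/6)² = 0.111

Forward pass:
ES_A = 0; EF_A = 9
ES_B = 0; EF_B = 6
ES_C = 0; EF_C = 11
ES_D = 6; EF_D = 6+2 = 8
ES_E = 8; EF_E = 8+2 = 10
ES_F = max(EF_A=9, EF_B=6, EF_C=11, EF_E=10) = 11; EF_F = 11+2 = 13
Expected project duration μ = 13 days. Critical path: C → F.

Variance along critical path = 0.444 + 0.111 = 0.556; σ = 0.745 days.
D = μ + z·σ = 13 + 0.842·0.745 = 13.6 days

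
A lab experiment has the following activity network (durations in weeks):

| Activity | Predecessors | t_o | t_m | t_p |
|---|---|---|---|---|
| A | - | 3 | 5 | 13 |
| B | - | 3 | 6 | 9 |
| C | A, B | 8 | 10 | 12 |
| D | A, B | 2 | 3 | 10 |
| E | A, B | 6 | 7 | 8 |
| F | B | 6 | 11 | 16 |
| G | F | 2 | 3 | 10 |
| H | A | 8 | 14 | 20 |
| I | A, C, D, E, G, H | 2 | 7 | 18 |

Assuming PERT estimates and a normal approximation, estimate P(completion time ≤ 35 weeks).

0.954

te_A = (3 + 4·5 + 13)/6 = 36/6 = 6; σ²_A = ((13−3)/6)² = 2.778
te_B = (3 + 4·6 + 9)/6 = 36/6 = 6; σ²_B = ((9−3)/6)² = 1.000
te_C = (8 + 4·10 + 12)/6 = 60/6 = 10; σ²_C = ((12−8)/6)² = 0.444
te_D = (2 + 4·3 + 10)/6 = 24/6 = 4; σ²_D = ((10−2)/6)² = 1.778
te_E = (6 + 4·7 + 8)/6 = 42/6 = 7; σ²_E = ((8−6)/6)² = 0.111
te_F = (6 + 4·11 + 16)/6 = 66/6 = 11; σ²_F = ((16−6)/6)² = 2.778
te_G = (2 + 4·3 + 10)/6 = 24/6 = 4; σ²_G = ((10−2)/6)² = 1.778
te_H = (8 + 4·14 + 20)/6 = 84/6 = 14; σ²_H = ((20−8)/6)² = 4.000
te_I = (2 + 4·7 + 18)/6 = 48/6 = 8; σ²_I = ((18−2)/6)² = 7.111

Forward pass:
ES_A = 0; EF_A = 6
ES_B = 0; EF_B = 6
ES_C = max(EF_A=6, EF_B=6) = 6; EF_C = 6+10 = 16
ES_D = max(EF_A=6, EF_B=6) = 6; EF_D = 6+4 = 10
ES_E = max(EF_A=6, EF_B=6) = 6; EF_E = 6+7 = 13
ES_F = 6; EF_F = 6+11 = 17
ES_G = 17; EF_G = 17+4 = 21
ES_H = 6; EF_H = 6+14 = 20
ES_I = max(EF_A=6, EF_C=16, EF_D=10, EF_E=13, EF_G=21, EF_H=20) = 21; EF_I = 21+8 = 29
Expected project duration μ = 29 weeks. Critical path: B → F → G → I.

Variance along critical path = 1.000 + 2.778 + 1.778 + 7.111 = 12.667; σ = √12.667 = 3.559 weeks.
Z = (35 − 29) / 3.559 = 1.686
P(T ≤ 35) = Φ(1.686) ≈ 0.954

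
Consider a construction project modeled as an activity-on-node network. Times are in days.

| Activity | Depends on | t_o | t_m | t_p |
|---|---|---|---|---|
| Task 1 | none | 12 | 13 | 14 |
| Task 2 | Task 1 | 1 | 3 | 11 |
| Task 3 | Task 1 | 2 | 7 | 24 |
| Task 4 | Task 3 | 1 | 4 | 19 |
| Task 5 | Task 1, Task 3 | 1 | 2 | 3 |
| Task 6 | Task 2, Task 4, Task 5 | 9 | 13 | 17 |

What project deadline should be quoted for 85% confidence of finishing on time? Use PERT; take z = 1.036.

46.1 days

te_Task 1 = (12 + 4·13 + 14)/6 = 78/6 = 13; σ²_Task 1 = ((14−12)/6)² = 0.111
te_Task 2 = (1 + 4·3 + 11)/6 = 24/6 = 4; σ²_Task 2 = ((11−1)/6)² = 2.778
te_Task 3 = (2 + 4·7 + 24)/6 = 54/6 = 9; σ²_Task 3 = ((24−2)/6)² = 13.444
te_Task 4 = (1 + 4·4 + 19)/6 = 36/6 = 6; σ²_Task 4 = ((19−1)/6)² = 9.000
te_Task 5 = (1 + 4·2 + 3)/6 = 12/6 = 2; σ²_Task 5 = ((3−1)/6)² = 0.111
te_Task 6 = (9 + 4·13 + 17)/6 = 78/6 = 13; σ²_Task 6 = ((17−9)/6)² = 1.778

Forward pass:
ES_Task 1 = 0; EF_Task 1 = 13
ES_Task 2 = 13; EF_Task 2 = 13+4 = 17
ES_Task 3 = 13; EF_Task 3 = 13+9 = 22
ES_Task 4 = 22; EF_Task 4 = 22+6 = 28
ES_Task 5 = max(EF_Task 1=13, EF_Task 3=22) = 22; EF_Task 5 = 22+2 = 24
ES_Task 6 = max(EF_Task 2=17, EF_Task 4=28, EF_Task 5=24) = 28; EF_Task 6 = 28+13 = 41
Expected project duration μ = 41 days. Critical path: Task 1 → Task 3 → Task 4 → Task 6.

Variance along critical path = 0.111 + 13.444 + 9.000 + 1.778 = 24.333; σ = 4.933 days.
D = μ + z·σ = 41 + 1.036·4.933 = 46.1 days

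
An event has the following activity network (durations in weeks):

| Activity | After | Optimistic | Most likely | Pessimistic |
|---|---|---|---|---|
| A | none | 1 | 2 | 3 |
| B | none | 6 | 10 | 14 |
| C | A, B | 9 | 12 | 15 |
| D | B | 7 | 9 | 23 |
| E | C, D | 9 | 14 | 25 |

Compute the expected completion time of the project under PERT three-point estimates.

37 weeks

te_A = (1 + 4·2 + 3)/6 = 12/6 = 2
te_B = (6 + 4·10 + 14)/6 = 60/6 = 10
te_C = (9 + 4·12 + 15)/6 = 72/6 = 12
te_D = (7 + 4·9 + 23)/6 = 66/6 = 11
te_E = (9 + 4·14 + 25)/6 = 90/6 = 15

Forward pass:
ES_A = 0; EF_A = 2
ES_B = 0; EF_B = 10
ES_C = max(EF_A=2, EF_B=10) = 10; EF_C = 10+12 = 22
ES_D = 10; EF_D = 10+11 = 21
ES_E = max(EF_C=22, EF_D=21) = 22; EF_E = 22+15 = 37
Expected project duration μ = 37 weeks. Critical path: B → C → E.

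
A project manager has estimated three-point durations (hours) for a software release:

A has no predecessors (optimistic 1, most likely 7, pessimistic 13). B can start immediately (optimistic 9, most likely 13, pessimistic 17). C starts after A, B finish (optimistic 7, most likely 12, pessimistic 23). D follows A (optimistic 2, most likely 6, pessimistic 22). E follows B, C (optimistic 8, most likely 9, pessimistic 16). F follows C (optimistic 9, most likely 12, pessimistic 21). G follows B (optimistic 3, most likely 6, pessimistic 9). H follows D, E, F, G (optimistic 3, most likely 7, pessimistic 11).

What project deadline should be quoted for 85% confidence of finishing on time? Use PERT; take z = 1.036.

50.0 hours

te_A = (1 + 4·7 + 13)/6 = 42/6 = 7; σ²_A = ((13−1)/6)² = 4.000
te_B = (9 + 4·13 + 17)/6 = 78/6 = 13; σ²_B = ((17−9)/6)² = 1.778
te_C = (7 + 4·12 + 23)/6 = 78/6 = 13; σ²_C = ((23−7)/6)² = 7.111
te_D = (2 + 4·6 + 22)/6 = 48/6 = 8; σ²_D = ((22−2)/6)² = 11.111
te_E = (8 + 4·9 + 16)/6 = 60/6 = 10; σ²_E = ((16−8)/6)² = 1.778
te_F = (9 + 4·12 + 21)/6 = 78/6 = 13; σ²_F = ((21−9)/6)² = 4.000
te_G = (3 + 4·6 + 9)/6 = 36/6 = 6; σ²_G = ((9−3)/6)² = 1.000
te_H = (3 + 4·7 + 11)/6 = 42/6 = 7; σ²_H = ((11−3)/6)² = 1.778

Forward pass:
ES_A = 0; EF_A = 7
ES_B = 0; EF_B = 13
ES_C = max(EF_A=7, EF_B=13) = 13; EF_C = 13+13 = 26
ES_D = 7; EF_D = 7+8 = 15
ES_E = max(EF_B=13, EF_C=26) = 26; EF_E = 26+10 = 36
ES_F = 26; EF_F = 26+13 = 39
ES_G = 13; EF_G = 13+6 = 19
ES_H = max(EF_D=15, EF_E=36, EF_F=39, EF_G=19) = 39; EF_H = 39+7 = 46
Expected project duration μ = 46 hours. Critical path: B → C → F → H.

Variance along critical path = 1.778 + 7.111 + 4.000 + 1.778 = 14.667; σ = 3.830 hours.
D = μ + z·σ = 46 + 1.036·3.830 = 50.0 hours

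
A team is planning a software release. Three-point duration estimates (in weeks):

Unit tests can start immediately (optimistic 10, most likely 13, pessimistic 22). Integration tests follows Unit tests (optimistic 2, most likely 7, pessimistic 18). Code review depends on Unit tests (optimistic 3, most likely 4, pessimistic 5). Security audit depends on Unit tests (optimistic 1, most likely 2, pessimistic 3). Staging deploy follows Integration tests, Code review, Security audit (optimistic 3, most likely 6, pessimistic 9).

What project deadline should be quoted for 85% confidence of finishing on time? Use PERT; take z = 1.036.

te_Unit tests = (10 + 4·13 + 22)/6 = 84/6 = 14; σ²_Unit tests = ((22−10)/6)² = 4.000
te_Integration tests = (2 + 4·7 + 18)/6 = 48/6 = 8; σ²_Integration tests = ((18−2)/6)² = 7.111
te_Code review = (3 + 4·4 + 5)/6 = 24/6 = 4; σ²_Code review = ((5−3)/6)² = 0.111
te_Security audit = (1 + 4·2 + 3)/6 = 12/6 = 2; σ²_Security audit = ((3−1)/6)² = 0.111
te_Staging deploy = (3 + 4·6 + 9)/6 = 36/6 = 6; σ²_Staging deploy = ((9−3)/6)² = 1.000

Forward pass:
ES_Unit tests = 0; EF_Unit tests = 14
ES_Integration tests = 14; EF_Integration tests = 14+8 = 22
ES_Code review = 14; EF_Code review = 14+4 = 18
ES_Security audit = 14; EF_Security audit = 14+2 = 16
ES_Staging deploy = max(EF_Integration tests=22, EF_Code review=18, EF_Security audit=16) = 22; EF_Staging deploy = 22+6 = 28
Expected project duration μ = 28 weeks. Critical path: Unit tests → Integration tests → Staging deploy.

Variance along critical path = 4.000 + 7.111 + 1.000 = 12.111; σ = 3.480 weeks.
D = μ + z·σ = 28 + 1.036·3.480 = 31.6 weeks

31.6 weeks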